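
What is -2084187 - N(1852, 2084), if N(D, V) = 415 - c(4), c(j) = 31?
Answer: -2084571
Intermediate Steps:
N(D, V) = 384 (N(D, V) = 415 - 1*31 = 415 - 31 = 384)
-2084187 - N(1852, 2084) = -2084187 - 1*384 = -2084187 - 384 = -2084571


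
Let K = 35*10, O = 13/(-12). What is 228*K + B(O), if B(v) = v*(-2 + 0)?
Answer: 478813/6 ≈ 79802.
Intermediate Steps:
O = -13/12 (O = 13*(-1/12) = -13/12 ≈ -1.0833)
K = 350
B(v) = -2*v (B(v) = v*(-2) = -2*v)
228*K + B(O) = 228*350 - 2*(-13/12) = 79800 + 13/6 = 478813/6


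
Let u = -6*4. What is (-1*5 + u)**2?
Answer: 841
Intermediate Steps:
u = -24
(-1*5 + u)**2 = (-1*5 - 24)**2 = (-5 - 24)**2 = (-29)**2 = 841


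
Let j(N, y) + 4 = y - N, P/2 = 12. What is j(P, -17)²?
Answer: 2025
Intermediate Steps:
P = 24 (P = 2*12 = 24)
j(N, y) = -4 + y - N (j(N, y) = -4 + (y - N) = -4 + y - N)
j(P, -17)² = (-4 - 17 - 1*24)² = (-4 - 17 - 24)² = (-45)² = 2025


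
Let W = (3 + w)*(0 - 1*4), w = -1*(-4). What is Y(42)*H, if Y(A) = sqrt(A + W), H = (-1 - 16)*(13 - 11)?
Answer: -34*sqrt(14) ≈ -127.22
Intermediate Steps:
H = -34 (H = -17*2 = -34)
w = 4
W = -28 (W = (3 + 4)*(0 - 1*4) = 7*(0 - 4) = 7*(-4) = -28)
Y(A) = sqrt(-28 + A) (Y(A) = sqrt(A - 28) = sqrt(-28 + A))
Y(42)*H = sqrt(-28 + 42)*(-34) = sqrt(14)*(-34) = -34*sqrt(14)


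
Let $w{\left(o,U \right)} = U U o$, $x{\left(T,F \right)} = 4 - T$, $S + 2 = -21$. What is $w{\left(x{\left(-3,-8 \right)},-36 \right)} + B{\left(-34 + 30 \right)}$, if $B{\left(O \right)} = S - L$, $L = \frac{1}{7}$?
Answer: $\frac{63342}{7} \approx 9048.9$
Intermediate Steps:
$S = -23$ ($S = -2 - 21 = -23$)
$w{\left(o,U \right)} = o U^{2}$ ($w{\left(o,U \right)} = U^{2} o = o U^{2}$)
$L = \frac{1}{7} \approx 0.14286$
$B{\left(O \right)} = - \frac{162}{7}$ ($B{\left(O \right)} = -23 - \frac{1}{7} = - \frac{162}{7}$)
$w{\left(x{\left(-3,-8 \right)},-36 \right)} + B{\left(-34 + 30 \right)} = \left(4 - -3\right) \left(-36\right)^{2} - \frac{162}{7} = \left(4 + 3\right) 1296 - \frac{162}{7} = 7 \cdot 1296 - \frac{162}{7} = 9072 - \frac{162}{7} = \frac{63342}{7}$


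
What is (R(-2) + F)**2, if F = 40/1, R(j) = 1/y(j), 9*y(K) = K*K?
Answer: 28561/16 ≈ 1785.1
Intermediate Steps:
y(K) = K**2/9 (y(K) = (K*K)/9 = K**2/9)
R(j) = 9/j**2 (R(j) = 1/(j**2/9) = 9/j**2)
F = 40 (F = 40*1 = 40)
(R(-2) + F)**2 = (9/(-2)**2 + 40)**2 = (9*(1/4) + 40)**2 = (9/4 + 40)**2 = (169/4)**2 = 28561/16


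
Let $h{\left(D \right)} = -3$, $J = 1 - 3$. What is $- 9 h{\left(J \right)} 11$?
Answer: $297$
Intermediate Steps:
$J = -2$
$- 9 h{\left(J \right)} 11 = \left(-9\right) \left(-3\right) 11 = 27 \cdot 11 = 297$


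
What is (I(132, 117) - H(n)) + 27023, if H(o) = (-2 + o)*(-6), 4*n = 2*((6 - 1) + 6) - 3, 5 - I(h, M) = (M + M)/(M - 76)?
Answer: 2217181/82 ≈ 27039.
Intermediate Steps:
I(h, M) = 5 - 2*M/(-76 + M) (I(h, M) = 5 - (M + M)/(M - 76) = 5 - 2*M/(-76 + M))
n = 19/4 (n = (2*((6 - 1) + 6) - 3)/4 = (2*(5 + 6) - 3)/4 = (2*11 - 3)/4 = (22 - 3)/4 = (¼)*19 = 19/4 ≈ 4.7500)
H(o) = 12 - 6*o
(I(132, 117) - H(n)) + 27023 = ((-380 + 3*117)/(-76 + 117) - (12 - 6*19/4)) + 27023 = ((-380 + 351)/41 - (12 - 57/2)) + 27023 = ((1/41)*(-29) - 1*(-33/2)) + 27023 = (-29/41 + 33/2) + 27023 = 1295/82 + 27023 = 2217181/82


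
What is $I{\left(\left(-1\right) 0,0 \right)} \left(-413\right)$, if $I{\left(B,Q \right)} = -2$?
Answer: $826$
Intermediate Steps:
$I{\left(\left(-1\right) 0,0 \right)} \left(-413\right) = \left(-2\right) \left(-413\right) = 826$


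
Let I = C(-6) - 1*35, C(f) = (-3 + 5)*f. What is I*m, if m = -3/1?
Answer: 141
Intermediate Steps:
C(f) = 2*f
m = -3 (m = -3*1 = -3)
I = -47 (I = 2*(-6) - 1*35 = -12 - 35 = -47)
I*m = -47*(-3) = 141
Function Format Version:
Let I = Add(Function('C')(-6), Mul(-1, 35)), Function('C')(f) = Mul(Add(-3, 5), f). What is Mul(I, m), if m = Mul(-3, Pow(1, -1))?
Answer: 141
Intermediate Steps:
Function('C')(f) = Mul(2, f)
m = -3 (m = Mul(-3, 1) = -3)
I = -47 (I = Add(Mul(2, -6), Mul(-1, 35)) = Add(-12, -35) = -47)
Mul(I, m) = Mul(-47, -3) = 141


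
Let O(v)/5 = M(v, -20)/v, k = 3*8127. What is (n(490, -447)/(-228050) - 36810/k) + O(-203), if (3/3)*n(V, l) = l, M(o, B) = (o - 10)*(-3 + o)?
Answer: -19389355130233/17915836050 ≈ -1082.2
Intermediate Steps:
M(o, B) = (-10 + o)*(-3 + o)
k = 24381
n(V, l) = l
O(v) = 5*(30 + v² - 13*v)/v (O(v) = 5*((30 + v² - 13*v)/v) = 5*(30 + v² - 13*v)/v)
(n(490, -447)/(-228050) - 36810/k) + O(-203) = (-447/(-228050) - 36810/24381) + (-65 + 5*(-203) + 150/(-203)) = (-447*(-1/228050) - 36810*1/24381) + (-65 - 1015 + 150*(-1/203)) = (447/228050 - 4090/2709) + (-65 - 1015 - 150/203) = -931513577/617787450 - 219390/203 = -19389355130233/17915836050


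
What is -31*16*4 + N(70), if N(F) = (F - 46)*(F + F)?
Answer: 1376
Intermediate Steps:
N(F) = 2*F*(-46 + F) (N(F) = (-46 + F)*(2*F) = 2*F*(-46 + F))
-31*16*4 + N(70) = -31*16*4 + 2*70*(-46 + 70) = -496*4 + 2*70*24 = -1984 + 3360 = 1376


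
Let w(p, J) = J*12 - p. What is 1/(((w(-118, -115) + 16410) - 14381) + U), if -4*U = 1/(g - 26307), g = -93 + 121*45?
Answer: 83820/64289941 ≈ 0.0013038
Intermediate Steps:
g = 5352 (g = -93 + 5445 = 5352)
w(p, J) = -p + 12*J (w(p, J) = 12*J - p = -p + 12*J)
U = 1/83820 (U = -1/(4*(5352 - 26307)) = -¼/(-20955) = -¼*(-1/20955) = 1/83820 ≈ 1.1930e-5)
1/(((w(-118, -115) + 16410) - 14381) + U) = 1/((((-1*(-118) + 12*(-115)) + 16410) - 14381) + 1/83820) = 1/((((118 - 1380) + 16410) - 14381) + 1/83820) = 1/(((-1262 + 16410) - 14381) + 1/83820) = 1/((15148 - 14381) + 1/83820) = 1/(767 + 1/83820) = 1/(64289941/83820) = 83820/64289941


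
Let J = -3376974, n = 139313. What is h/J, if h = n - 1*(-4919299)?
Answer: -843102/562829 ≈ -1.4980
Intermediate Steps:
h = 5058612 (h = 139313 - 1*(-4919299) = 139313 + 4919299 = 5058612)
h/J = 5058612/(-3376974) = 5058612*(-1/3376974) = -843102/562829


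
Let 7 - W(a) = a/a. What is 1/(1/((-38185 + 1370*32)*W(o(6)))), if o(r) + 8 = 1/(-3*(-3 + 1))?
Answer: 33930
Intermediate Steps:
o(r) = -47/6 (o(r) = -8 + 1/(-3*(-3 + 1)) = -8 + 1/(-3*(-2)) = -8 + 1/6 = -8 + ⅙ = -47/6)
W(a) = 6 (W(a) = 7 - a/a = 7 - 1*1 = 7 - 1 = 6)
1/(1/((-38185 + 1370*32)*W(o(6)))) = 1/(1/((-38185 + 1370*32)*6)) = 1/((⅙)/(-38185 + 43840)) = 1/((⅙)/5655) = 1/((1/5655)*(⅙)) = 1/(1/33930) = 33930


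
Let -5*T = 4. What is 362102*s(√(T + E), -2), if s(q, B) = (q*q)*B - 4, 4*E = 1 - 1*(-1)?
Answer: -6155734/5 ≈ -1.2311e+6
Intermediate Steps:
T = -⅘ (T = -⅕*4 = -⅘ ≈ -0.80000)
E = ½ (E = (1 - 1*(-1))/4 = (1 + 1)/4 = (¼)*2 = ½ ≈ 0.50000)
s(q, B) = -4 + B*q² (s(q, B) = q²*B - 4 = B*q² - 4 = -4 + B*q²)
362102*s(√(T + E), -2) = 362102*(-4 - 2*(√(-⅘ + ½))²) = 362102*(-4 - 2*(√(-3/10))²) = 362102*(-4 - 2*(I*√30/10)²) = 362102*(-4 - 2*(-3/10)) = 362102*(-4 + ⅗) = 362102*(-17/5) = -6155734/5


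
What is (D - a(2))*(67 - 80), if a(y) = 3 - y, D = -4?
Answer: 65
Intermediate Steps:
(D - a(2))*(67 - 80) = (-4 - (3 - 1*2))*(67 - 80) = (-4 - (3 - 2))*(-13) = (-4 - 1*1)*(-13) = (-4 - 1)*(-13) = -5*(-13) = 65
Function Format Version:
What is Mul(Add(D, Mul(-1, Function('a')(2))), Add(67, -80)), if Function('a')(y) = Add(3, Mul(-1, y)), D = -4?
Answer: 65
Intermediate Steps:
Mul(Add(D, Mul(-1, Function('a')(2))), Add(67, -80)) = Mul(Add(-4, Mul(-1, Add(3, Mul(-1, 2)))), Add(67, -80)) = Mul(Add(-4, Mul(-1, Add(3, -2))), -13) = Mul(Add(-4, Mul(-1, 1)), -13) = Mul(Add(-4, -1), -13) = Mul(-5, -13) = 65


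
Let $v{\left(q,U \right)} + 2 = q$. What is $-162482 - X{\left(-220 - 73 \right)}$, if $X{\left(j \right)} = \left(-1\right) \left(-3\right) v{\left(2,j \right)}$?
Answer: $-162482$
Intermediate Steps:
$v{\left(q,U \right)} = -2 + q$
$X{\left(j \right)} = 0$ ($X{\left(j \right)} = \left(-1\right) \left(-3\right) \left(-2 + 2\right) = 3 \cdot 0 = 0$)
$-162482 - X{\left(-220 - 73 \right)} = -162482 - 0 = -162482 + 0 = -162482$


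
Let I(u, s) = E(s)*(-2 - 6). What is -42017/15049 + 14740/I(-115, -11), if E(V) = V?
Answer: 4957381/30098 ≈ 164.71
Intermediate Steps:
I(u, s) = -8*s (I(u, s) = s*(-2 - 6) = s*(-8) = -8*s)
-42017/15049 + 14740/I(-115, -11) = -42017/15049 + 14740/((-8*(-11))) = -42017*1/15049 + 14740/88 = -42017/15049 + 14740*(1/88) = -42017/15049 + 335/2 = 4957381/30098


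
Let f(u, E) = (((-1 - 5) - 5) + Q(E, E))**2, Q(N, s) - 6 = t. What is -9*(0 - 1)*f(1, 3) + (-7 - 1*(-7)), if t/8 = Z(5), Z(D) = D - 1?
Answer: 6561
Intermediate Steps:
Z(D) = -1 + D
t = 32 (t = 8*(-1 + 5) = 8*4 = 32)
Q(N, s) = 38 (Q(N, s) = 6 + 32 = 38)
f(u, E) = 729 (f(u, E) = (((-1 - 5) - 5) + 38)**2 = ((-6 - 5) + 38)**2 = (-11 + 38)**2 = 27**2 = 729)
-9*(0 - 1)*f(1, 3) + (-7 - 1*(-7)) = -9*(0 - 1)*729 + (-7 - 1*(-7)) = -(-9)*729 + (-7 + 7) = -9*(-729) + 0 = 6561 + 0 = 6561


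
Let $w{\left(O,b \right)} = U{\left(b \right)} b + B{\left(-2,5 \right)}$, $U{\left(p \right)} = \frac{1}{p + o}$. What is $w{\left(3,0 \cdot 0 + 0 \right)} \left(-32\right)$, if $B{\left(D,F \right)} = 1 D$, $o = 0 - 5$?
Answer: $64$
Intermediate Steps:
$o = -5$ ($o = 0 - 5 = -5$)
$U{\left(p \right)} = \frac{1}{-5 + p}$ ($U{\left(p \right)} = \frac{1}{p - 5} = \frac{1}{-5 + p}$)
$B{\left(D,F \right)} = D$
$w{\left(O,b \right)} = -2 + \frac{b}{-5 + b}$ ($w{\left(O,b \right)} = \frac{b}{-5 + b} - 2 = -2 + \frac{b}{-5 + b}$)
$w{\left(3,0 \cdot 0 + 0 \right)} \left(-32\right) = \frac{10 - \left(0 \cdot 0 + 0\right)}{-5 + \left(0 \cdot 0 + 0\right)} \left(-32\right) = \frac{10 - \left(0 + 0\right)}{-5 + \left(0 + 0\right)} \left(-32\right) = \frac{10 - 0}{-5 + 0} \left(-32\right) = \frac{10 + 0}{-5} \left(-32\right) = \left(- \frac{1}{5}\right) 10 \left(-32\right) = \left(-2\right) \left(-32\right) = 64$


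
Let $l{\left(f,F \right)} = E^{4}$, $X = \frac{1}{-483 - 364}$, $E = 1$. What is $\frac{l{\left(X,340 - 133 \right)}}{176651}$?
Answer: $\frac{1}{176651} \approx 5.6609 \cdot 10^{-6}$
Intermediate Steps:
$X = - \frac{1}{847}$ ($X = \frac{1}{-847} = - \frac{1}{847} \approx -0.0011806$)
$l{\left(f,F \right)} = 1$ ($l{\left(f,F \right)} = 1^{4} = 1$)
$\frac{l{\left(X,340 - 133 \right)}}{176651} = 1 \cdot \frac{1}{176651} = \frac{1}{176651}$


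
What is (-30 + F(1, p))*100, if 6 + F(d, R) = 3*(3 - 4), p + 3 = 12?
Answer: -3900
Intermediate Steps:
p = 9 (p = -3 + 12 = 9)
F(d, R) = -9 (F(d, R) = -6 + 3*(3 - 4) = -6 + 3*(-1) = -6 - 3 = -9)
(-30 + F(1, p))*100 = (-30 - 9)*100 = -39*100 = -3900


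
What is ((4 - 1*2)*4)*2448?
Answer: 19584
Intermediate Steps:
((4 - 1*2)*4)*2448 = ((4 - 2)*4)*2448 = (2*4)*2448 = 8*2448 = 19584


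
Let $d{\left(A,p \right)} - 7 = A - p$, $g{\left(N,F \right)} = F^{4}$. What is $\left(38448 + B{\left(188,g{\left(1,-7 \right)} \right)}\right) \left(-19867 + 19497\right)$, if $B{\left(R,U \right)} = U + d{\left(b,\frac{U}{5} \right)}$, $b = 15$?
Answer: $-14944596$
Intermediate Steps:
$d{\left(A,p \right)} = 7 + A - p$ ($d{\left(A,p \right)} = 7 + \left(A - p\right) = 7 + A - p$)
$B{\left(R,U \right)} = 22 + \frac{4 U}{5}$ ($B{\left(R,U \right)} = U + \left(7 + 15 - \frac{U}{5}\right) = U - \left(-22 + \frac{U}{5}\right) = 22 + \frac{4 U}{5}$)
$\left(38448 + B{\left(188,g{\left(1,-7 \right)} \right)}\right) \left(-19867 + 19497\right) = \left(38448 + \left(22 + \frac{4 \left(-7\right)^{4}}{5}\right)\right) \left(-19867 + 19497\right) = \left(38448 + \left(22 + \frac{4}{5} \cdot 2401\right)\right) \left(-370\right) = \left(38448 + \left(22 + \frac{9604}{5}\right)\right) \left(-370\right) = \left(38448 + \frac{9714}{5}\right) \left(-370\right) = \frac{201954}{5} \left(-370\right) = -14944596$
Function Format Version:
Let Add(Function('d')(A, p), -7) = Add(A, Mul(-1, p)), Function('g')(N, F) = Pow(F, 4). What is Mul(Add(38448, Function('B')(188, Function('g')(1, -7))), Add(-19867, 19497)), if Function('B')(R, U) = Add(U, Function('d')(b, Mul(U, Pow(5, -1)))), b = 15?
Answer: -14944596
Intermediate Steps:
Function('d')(A, p) = Add(7, A, Mul(-1, p)) (Function('d')(A, p) = Add(7, Add(A, Mul(-1, p))) = Add(7, A, Mul(-1, p)))
Function('B')(R, U) = Add(22, Mul(Rational(4, 5), U)) (Function('B')(R, U) = Add(U, Add(7, 15, Mul(-1, Mul(U, Pow(5, -1))))) = Add(U, Add(7, 15, Mul(-1, Mul(U, Rational(1, 5))))) = Add(U, Add(7, 15, Mul(-1, Mul(Rational(1, 5), U)))) = Add(U, Add(7, 15, Mul(Rational(-1, 5), U))) = Add(U, Add(22, Mul(Rational(-1, 5), U))) = Add(22, Mul(Rational(4, 5), U)))
Mul(Add(38448, Function('B')(188, Function('g')(1, -7))), Add(-19867, 19497)) = Mul(Add(38448, Add(22, Mul(Rational(4, 5), Pow(-7, 4)))), Add(-19867, 19497)) = Mul(Add(38448, Add(22, Mul(Rational(4, 5), 2401))), -370) = Mul(Add(38448, Add(22, Rational(9604, 5))), -370) = Mul(Add(38448, Rational(9714, 5)), -370) = Mul(Rational(201954, 5), -370) = -14944596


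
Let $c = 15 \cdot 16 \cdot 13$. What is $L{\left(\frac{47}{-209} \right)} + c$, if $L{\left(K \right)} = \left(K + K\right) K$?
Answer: $\frac{136289138}{43681} \approx 3120.1$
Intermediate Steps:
$L{\left(K \right)} = 2 K^{2}$ ($L{\left(K \right)} = 2 K K = 2 K^{2}$)
$c = 3120$ ($c = 240 \cdot 13 = 3120$)
$L{\left(\frac{47}{-209} \right)} + c = 2 \left(\frac{47}{-209}\right)^{2} + 3120 = 2 \left(47 \left(- \frac{1}{209}\right)\right)^{2} + 3120 = 2 \left(- \frac{47}{209}\right)^{2} + 3120 = 2 \cdot \frac{2209}{43681} + 3120 = \frac{4418}{43681} + 3120 = \frac{136289138}{43681}$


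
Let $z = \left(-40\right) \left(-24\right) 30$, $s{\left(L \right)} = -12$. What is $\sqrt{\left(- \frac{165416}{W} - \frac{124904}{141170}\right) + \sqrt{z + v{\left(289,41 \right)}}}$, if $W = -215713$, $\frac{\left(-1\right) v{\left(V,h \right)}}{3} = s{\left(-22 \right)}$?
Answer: $\frac{\sqrt{-27343337403208523180 + 4173015335613937758450 \sqrt{89}}}{15226102105} \approx 13.027$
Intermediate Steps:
$v{\left(V,h \right)} = 36$ ($v{\left(V,h \right)} = \left(-3\right) \left(-12\right) = 36$)
$z = 28800$ ($z = 960 \cdot 30 = 28800$)
$\sqrt{\left(- \frac{165416}{W} - \frac{124904}{141170}\right) + \sqrt{z + v{\left(289,41 \right)}}} = \sqrt{\left(- \frac{165416}{-215713} - \frac{124904}{141170}\right) + \sqrt{28800 + 36}} = \sqrt{\left(\left(-165416\right) \left(- \frac{1}{215713}\right) - \frac{62452}{70585}\right) + \sqrt{28836}} = \sqrt{\left(\frac{165416}{215713} - \frac{62452}{70585}\right) + 18 \sqrt{89}} = \sqrt{- \frac{1795819916}{15226102105} + 18 \sqrt{89}}$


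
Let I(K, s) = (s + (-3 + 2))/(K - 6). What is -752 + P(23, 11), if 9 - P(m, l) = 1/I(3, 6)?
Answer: -3712/5 ≈ -742.40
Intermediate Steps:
I(K, s) = (-1 + s)/(-6 + K) (I(K, s) = (s - 1)/(-6 + K) = (-1 + s)/(-6 + K))
P(m, l) = 48/5 (P(m, l) = 9 - 1/((-1 + 6)/(-6 + 3)) = 9 - 1/(5/(-3)) = 9 - 1/((-⅓*5)) = 9 - 1/(-5/3) = 9 - 1*(-⅗) = 9 + ⅗ = 48/5)
-752 + P(23, 11) = -752 + 48/5 = -3712/5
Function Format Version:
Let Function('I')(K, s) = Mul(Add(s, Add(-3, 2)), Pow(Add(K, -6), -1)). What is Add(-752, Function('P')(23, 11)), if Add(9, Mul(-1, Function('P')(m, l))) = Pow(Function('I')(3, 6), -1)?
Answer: Rational(-3712, 5) ≈ -742.40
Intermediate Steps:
Function('I')(K, s) = Mul(Pow(Add(-6, K), -1), Add(-1, s)) (Function('I')(K, s) = Mul(Add(s, -1), Pow(Add(-6, K), -1)) = Mul(Add(-1, s), Pow(Add(-6, K), -1)) = Mul(Pow(Add(-6, K), -1), Add(-1, s)))
Function('P')(m, l) = Rational(48, 5) (Function('P')(m, l) = Add(9, Mul(-1, Pow(Mul(Pow(Add(-6, 3), -1), Add(-1, 6)), -1))) = Add(9, Mul(-1, Pow(Mul(Pow(-3, -1), 5), -1))) = Add(9, Mul(-1, Pow(Mul(Rational(-1, 3), 5), -1))) = Add(9, Mul(-1, Pow(Rational(-5, 3), -1))) = Add(9, Mul(-1, Rational(-3, 5))) = Add(9, Rational(3, 5)) = Rational(48, 5))
Add(-752, Function('P')(23, 11)) = Add(-752, Rational(48, 5)) = Rational(-3712, 5)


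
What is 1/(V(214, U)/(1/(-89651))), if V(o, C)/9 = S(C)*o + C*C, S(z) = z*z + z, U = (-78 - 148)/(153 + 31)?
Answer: -8464/420043533669 ≈ -2.0150e-8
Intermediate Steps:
U = -113/92 (U = -226/184 = -226*1/184 = -113/92 ≈ -1.2283)
S(z) = z + z**2 (S(z) = z**2 + z = z + z**2)
V(o, C) = 9*C**2 + 9*C*o*(1 + C) (V(o, C) = 9*((C*(1 + C))*o + C*C) = 9*(C*o*(1 + C) + C**2) = 9*(C**2 + C*o*(1 + C)) = 9*C**2 + 9*C*o*(1 + C))
1/(V(214, U)/(1/(-89651))) = 1/((9*(-113/92)*(-113/92 + 214*(1 - 113/92)))/(1/(-89651))) = 1/((9*(-113/92)*(-113/92 + 214*(-21/92)))/(-1/89651)) = 1/((9*(-113/92)*(-113/92 - 2247/46))*(-89651)) = 1/((9*(-113/92)*(-4607/92))*(-89651)) = 1/((4685319/8464)*(-89651)) = 1/(-420043533669/8464) = -8464/420043533669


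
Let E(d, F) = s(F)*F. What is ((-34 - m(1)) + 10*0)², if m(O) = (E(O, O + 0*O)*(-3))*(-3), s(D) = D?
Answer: 1849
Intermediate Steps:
E(d, F) = F² (E(d, F) = F*F = F²)
m(O) = 9*O² (m(O) = ((O + 0*O)²*(-3))*(-3) = ((O + 0)²*(-3))*(-3) = (O²*(-3))*(-3) = -3*O²*(-3) = 9*O²)
((-34 - m(1)) + 10*0)² = ((-34 - 9*1²) + 10*0)² = ((-34 - 9) + 0)² = (-43 + 0)² = (-43)² = 1849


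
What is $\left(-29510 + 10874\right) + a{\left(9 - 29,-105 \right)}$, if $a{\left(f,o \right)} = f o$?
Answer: $-16536$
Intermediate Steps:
$\left(-29510 + 10874\right) + a{\left(9 - 29,-105 \right)} = \left(-29510 + 10874\right) + \left(9 - 29\right) \left(-105\right) = -18636 + \left(9 - 29\right) \left(-105\right) = -18636 - -2100 = -18636 + 2100 = -16536$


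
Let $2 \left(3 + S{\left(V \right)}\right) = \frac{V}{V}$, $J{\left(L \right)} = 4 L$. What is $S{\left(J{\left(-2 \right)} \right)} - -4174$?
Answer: $\frac{8343}{2} \approx 4171.5$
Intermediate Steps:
$S{\left(V \right)} = - \frac{5}{2}$ ($S{\left(V \right)} = -3 + \frac{V \frac{1}{V}}{2} = -3 + \frac{1}{2} \cdot 1 = -3 + \frac{1}{2} = - \frac{5}{2}$)
$S{\left(J{\left(-2 \right)} \right)} - -4174 = - \frac{5}{2} - -4174 = - \frac{5}{2} + 4174 = \frac{8343}{2}$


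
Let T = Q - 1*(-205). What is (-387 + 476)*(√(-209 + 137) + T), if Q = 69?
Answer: 24386 + 534*I*√2 ≈ 24386.0 + 755.19*I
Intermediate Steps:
T = 274 (T = 69 - 1*(-205) = 69 + 205 = 274)
(-387 + 476)*(√(-209 + 137) + T) = (-387 + 476)*(√(-209 + 137) + 274) = 89*(√(-72) + 274) = 89*(6*I*√2 + 274) = 89*(274 + 6*I*√2) = 24386 + 534*I*√2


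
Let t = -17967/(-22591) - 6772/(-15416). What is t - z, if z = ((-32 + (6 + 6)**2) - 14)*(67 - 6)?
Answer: -12691984071/2123554 ≈ -5976.8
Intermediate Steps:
t = 2621741/2123554 (t = -17967*(-1/22591) - 6772*(-1/15416) = 17967/22591 + 1693/3854 = 2621741/2123554 ≈ 1.2346)
z = 5978 (z = ((-32 + 12**2) - 14)*61 = ((-32 + 144) - 14)*61 = (112 - 14)*61 = 98*61 = 5978)
t - z = 2621741/2123554 - 1*5978 = 2621741/2123554 - 5978 = -12691984071/2123554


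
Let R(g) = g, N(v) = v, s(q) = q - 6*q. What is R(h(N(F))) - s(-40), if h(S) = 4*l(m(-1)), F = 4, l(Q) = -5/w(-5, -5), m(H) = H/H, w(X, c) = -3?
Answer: -580/3 ≈ -193.33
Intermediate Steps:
s(q) = -5*q
m(H) = 1
l(Q) = 5/3 (l(Q) = -5/(-3) = -5*(-⅓) = 5/3)
h(S) = 20/3 (h(S) = 4*(5/3) = 20/3)
R(h(N(F))) - s(-40) = 20/3 - (-5)*(-40) = 20/3 - 1*200 = 20/3 - 200 = -580/3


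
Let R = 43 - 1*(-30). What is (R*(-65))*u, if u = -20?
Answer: 94900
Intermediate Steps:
R = 73 (R = 43 + 30 = 73)
(R*(-65))*u = (73*(-65))*(-20) = -4745*(-20) = 94900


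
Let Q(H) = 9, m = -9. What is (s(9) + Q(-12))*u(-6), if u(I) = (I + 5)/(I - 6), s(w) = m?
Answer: 0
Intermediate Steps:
s(w) = -9
u(I) = (5 + I)/(-6 + I)
(s(9) + Q(-12))*u(-6) = (-9 + 9)*((5 - 6)/(-6 - 6)) = 0*(-1/(-12)) = 0*(-1/12*(-1)) = 0*(1/12) = 0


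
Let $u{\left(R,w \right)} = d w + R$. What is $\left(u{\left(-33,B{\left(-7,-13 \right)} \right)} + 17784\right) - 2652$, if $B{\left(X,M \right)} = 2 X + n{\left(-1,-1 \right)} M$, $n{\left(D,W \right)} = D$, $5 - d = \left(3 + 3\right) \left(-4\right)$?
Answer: $15070$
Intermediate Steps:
$d = 29$ ($d = 5 - \left(3 + 3\right) \left(-4\right) = 5 - 6 \left(-4\right) = 5 - -24 = 5 + 24 = 29$)
$B{\left(X,M \right)} = - M + 2 X$ ($B{\left(X,M \right)} = 2 X - M = - M + 2 X$)
$u{\left(R,w \right)} = R + 29 w$ ($u{\left(R,w \right)} = 29 w + R = R + 29 w$)
$\left(u{\left(-33,B{\left(-7,-13 \right)} \right)} + 17784\right) - 2652 = \left(\left(-33 + 29 \left(\left(-1\right) \left(-13\right) + 2 \left(-7\right)\right)\right) + 17784\right) - 2652 = \left(\left(-33 + 29 \left(13 - 14\right)\right) + 17784\right) - 2652 = \left(\left(-33 + 29 \left(-1\right)\right) + 17784\right) - 2652 = \left(\left(-33 - 29\right) + 17784\right) - 2652 = \left(-62 + 17784\right) - 2652 = 17722 - 2652 = 15070$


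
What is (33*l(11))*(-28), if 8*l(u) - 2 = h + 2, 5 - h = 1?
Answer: -924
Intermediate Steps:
h = 4 (h = 5 - 1*1 = 5 - 1 = 4)
l(u) = 1 (l(u) = ¼ + (4 + 2)/8 = ¼ + (⅛)*6 = ¼ + ¾ = 1)
(33*l(11))*(-28) = (33*1)*(-28) = 33*(-28) = -924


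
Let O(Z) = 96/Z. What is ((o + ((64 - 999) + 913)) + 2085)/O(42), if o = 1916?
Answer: 27853/16 ≈ 1740.8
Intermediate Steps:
((o + ((64 - 999) + 913)) + 2085)/O(42) = ((1916 + ((64 - 999) + 913)) + 2085)/((96/42)) = ((1916 + (-935 + 913)) + 2085)/((96*(1/42))) = ((1916 - 22) + 2085)/(16/7) = (1894 + 2085)*(7/16) = 3979*(7/16) = 27853/16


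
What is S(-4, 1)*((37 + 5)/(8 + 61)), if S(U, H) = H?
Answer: 14/23 ≈ 0.60870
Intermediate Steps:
S(-4, 1)*((37 + 5)/(8 + 61)) = 1*((37 + 5)/(8 + 61)) = 1*(42/69) = 1*(42*(1/69)) = 1*(14/23) = 14/23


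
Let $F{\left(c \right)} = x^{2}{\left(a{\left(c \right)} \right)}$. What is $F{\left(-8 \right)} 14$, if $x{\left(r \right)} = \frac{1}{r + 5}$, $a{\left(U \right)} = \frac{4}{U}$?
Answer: $\frac{56}{81} \approx 0.69136$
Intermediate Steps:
$x{\left(r \right)} = \frac{1}{5 + r}$
$F{\left(c \right)} = \frac{1}{\left(5 + \frac{4}{c}\right)^{2}}$ ($F{\left(c \right)} = \left(\frac{1}{5 + \frac{4}{c}}\right)^{2} = \frac{1}{\left(5 + \frac{4}{c}\right)^{2}}$)
$F{\left(-8 \right)} 14 = \frac{\left(-8\right)^{2}}{\left(4 + 5 \left(-8\right)\right)^{2}} \cdot 14 = \frac{64}{\left(4 - 40\right)^{2}} \cdot 14 = \frac{64}{1296} \cdot 14 = 64 \cdot \frac{1}{1296} \cdot 14 = \frac{4}{81} \cdot 14 = \frac{56}{81}$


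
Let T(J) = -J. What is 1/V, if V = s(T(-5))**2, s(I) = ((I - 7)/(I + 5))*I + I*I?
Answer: 1/576 ≈ 0.0017361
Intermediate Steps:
s(I) = I**2 + I*(-7 + I)/(5 + I) (s(I) = ((-7 + I)/(5 + I))*I + I**2 = I*(-7 + I)/(5 + I) + I**2 = I**2 + I*(-7 + I)/(5 + I))
V = 576 (V = ((-1*(-5))*(-7 + (-1*(-5))**2 + 6*(-1*(-5)))/(5 - 1*(-5)))**2 = (5*(-7 + 5**2 + 6*5)/(5 + 5))**2 = (5*(-7 + 25 + 30)/10)**2 = (5*(1/10)*48)**2 = 24**2 = 576)
1/V = 1/576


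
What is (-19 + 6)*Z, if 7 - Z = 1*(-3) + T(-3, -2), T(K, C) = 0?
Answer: -130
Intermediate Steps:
Z = 10 (Z = 7 - (1*(-3) + 0) = 7 - (-3 + 0) = 7 - 1*(-3) = 7 + 3 = 10)
(-19 + 6)*Z = (-19 + 6)*10 = -13*10 = -130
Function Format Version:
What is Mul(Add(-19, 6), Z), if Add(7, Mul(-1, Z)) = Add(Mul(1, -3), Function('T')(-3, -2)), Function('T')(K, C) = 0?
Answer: -130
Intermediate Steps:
Z = 10 (Z = Add(7, Mul(-1, Add(Mul(1, -3), 0))) = Add(7, Mul(-1, Add(-3, 0))) = Add(7, Mul(-1, -3)) = Add(7, 3) = 10)
Mul(Add(-19, 6), Z) = Mul(Add(-19, 6), 10) = Mul(-13, 10) = -130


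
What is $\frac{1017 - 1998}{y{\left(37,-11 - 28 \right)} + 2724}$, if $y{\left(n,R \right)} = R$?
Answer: $- \frac{327}{895} \approx -0.36536$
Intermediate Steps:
$\frac{1017 - 1998}{y{\left(37,-11 - 28 \right)} + 2724} = \frac{1017 - 1998}{\left(-11 - 28\right) + 2724} = - \frac{981}{-39 + 2724} = - \frac{981}{2685} = \left(-981\right) \frac{1}{2685} = - \frac{327}{895}$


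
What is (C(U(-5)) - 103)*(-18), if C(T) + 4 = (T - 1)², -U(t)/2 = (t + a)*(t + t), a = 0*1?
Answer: -181692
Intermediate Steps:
a = 0
U(t) = -4*t² (U(t) = -2*(t + 0)*(t + t) = -2*t*2*t = -4*t²)
C(T) = -4 + (-1 + T)² (C(T) = -4 + (T - 1)² = -4 + (-1 + T)²)
(C(U(-5)) - 103)*(-18) = ((-4 + (-1 - 4*(-5)²)²) - 103)*(-18) = ((-4 + (-1 - 4*25)²) - 103)*(-18) = ((-4 + (-1 - 100)²) - 103)*(-18) = ((-4 + (-101)²) - 103)*(-18) = ((-4 + 10201) - 103)*(-18) = (10197 - 103)*(-18) = 10094*(-18) = -181692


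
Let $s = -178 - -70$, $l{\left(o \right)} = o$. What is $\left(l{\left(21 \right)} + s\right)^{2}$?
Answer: $7569$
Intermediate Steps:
$s = -108$ ($s = -178 + 70 = -108$)
$\left(l{\left(21 \right)} + s\right)^{2} = \left(21 - 108\right)^{2} = \left(-87\right)^{2} = 7569$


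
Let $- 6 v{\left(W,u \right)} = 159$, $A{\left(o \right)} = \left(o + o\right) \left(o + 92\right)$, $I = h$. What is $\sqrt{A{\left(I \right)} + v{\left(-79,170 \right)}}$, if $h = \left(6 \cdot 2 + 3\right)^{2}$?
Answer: $\frac{\sqrt{570494}}{2} \approx 377.66$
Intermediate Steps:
$h = 225$ ($h = \left(12 + 3\right)^{2} = 15^{2} = 225$)
$I = 225$
$A{\left(o \right)} = 2 o \left(92 + o\right)$
$v{\left(W,u \right)} = - \frac{53}{2}$ ($v{\left(W,u \right)} = \left(- \frac{1}{6}\right) 159 = - \frac{53}{2}$)
$\sqrt{A{\left(I \right)} + v{\left(-79,170 \right)}} = \sqrt{2 \cdot 225 \left(92 + 225\right) - \frac{53}{2}} = \sqrt{2 \cdot 225 \cdot 317 - \frac{53}{2}} = \sqrt{142650 - \frac{53}{2}} = \sqrt{\frac{285247}{2}} = \frac{\sqrt{570494}}{2}$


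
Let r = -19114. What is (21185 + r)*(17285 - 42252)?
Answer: -51706657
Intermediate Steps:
(21185 + r)*(17285 - 42252) = (21185 - 19114)*(17285 - 42252) = 2071*(-24967) = -51706657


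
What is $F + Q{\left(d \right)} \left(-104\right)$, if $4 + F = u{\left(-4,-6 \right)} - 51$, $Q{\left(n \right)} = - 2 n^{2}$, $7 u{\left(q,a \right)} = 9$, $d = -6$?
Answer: $\frac{52040}{7} \approx 7434.3$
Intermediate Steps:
$u{\left(q,a \right)} = \frac{9}{7}$ ($u{\left(q,a \right)} = \frac{1}{7} \cdot 9 = \frac{9}{7}$)
$F = - \frac{376}{7}$ ($F = -4 + \left(\frac{9}{7} - 51\right) = -4 - \frac{348}{7} = - \frac{376}{7} \approx -53.714$)
$F + Q{\left(d \right)} \left(-104\right) = - \frac{376}{7} + - 2 \left(-6\right)^{2} \left(-104\right) = - \frac{376}{7} + \left(-2\right) 36 \left(-104\right) = - \frac{376}{7} - -7488 = - \frac{376}{7} + 7488 = \frac{52040}{7}$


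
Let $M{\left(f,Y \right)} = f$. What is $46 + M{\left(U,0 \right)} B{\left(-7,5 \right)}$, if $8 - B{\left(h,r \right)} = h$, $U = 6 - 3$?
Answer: $91$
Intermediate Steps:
$U = 3$
$B{\left(h,r \right)} = 8 - h$
$46 + M{\left(U,0 \right)} B{\left(-7,5 \right)} = 46 + 3 \left(8 - -7\right) = 46 + 3 \left(8 + 7\right) = 46 + 3 \cdot 15 = 46 + 45 = 91$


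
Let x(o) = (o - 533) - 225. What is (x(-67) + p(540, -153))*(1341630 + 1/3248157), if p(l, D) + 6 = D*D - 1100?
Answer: 93597362684816458/3248157 ≈ 2.8816e+10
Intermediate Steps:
p(l, D) = -1106 + D² (p(l, D) = -6 + (D*D - 1100) = -6 + (D² - 1100) = -6 + (-1100 + D²) = -1106 + D²)
x(o) = -758 + o (x(o) = (-533 + o) - 225 = -758 + o)
(x(-67) + p(540, -153))*(1341630 + 1/3248157) = ((-758 - 67) + (-1106 + (-153)²))*(1341630 + 1/3248157) = (-825 + (-1106 + 23409))*(1341630 + 1/3248157) = (-825 + 22303)*(4357824875911/3248157) = 21478*(4357824875911/3248157) = 93597362684816458/3248157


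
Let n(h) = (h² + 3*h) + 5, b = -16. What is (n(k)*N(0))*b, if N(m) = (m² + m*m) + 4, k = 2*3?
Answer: -3776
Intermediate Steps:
k = 6
N(m) = 4 + 2*m² (N(m) = (m² + m²) + 4 = 2*m² + 4 = 4 + 2*m²)
n(h) = 5 + h² + 3*h
(n(k)*N(0))*b = ((5 + 6² + 3*6)*(4 + 2*0²))*(-16) = ((5 + 36 + 18)*(4 + 2*0))*(-16) = (59*(4 + 0))*(-16) = (59*4)*(-16) = 236*(-16) = -3776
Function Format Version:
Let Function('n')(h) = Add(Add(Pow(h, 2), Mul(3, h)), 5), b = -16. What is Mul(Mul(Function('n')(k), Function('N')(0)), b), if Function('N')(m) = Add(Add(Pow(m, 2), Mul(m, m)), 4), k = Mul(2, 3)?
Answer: -3776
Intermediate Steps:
k = 6
Function('N')(m) = Add(4, Mul(2, Pow(m, 2))) (Function('N')(m) = Add(Add(Pow(m, 2), Pow(m, 2)), 4) = Add(Mul(2, Pow(m, 2)), 4) = Add(4, Mul(2, Pow(m, 2))))
Function('n')(h) = Add(5, Pow(h, 2), Mul(3, h))
Mul(Mul(Function('n')(k), Function('N')(0)), b) = Mul(Mul(Add(5, Pow(6, 2), Mul(3, 6)), Add(4, Mul(2, Pow(0, 2)))), -16) = Mul(Mul(Add(5, 36, 18), Add(4, Mul(2, 0))), -16) = Mul(Mul(59, Add(4, 0)), -16) = Mul(Mul(59, 4), -16) = Mul(236, -16) = -3776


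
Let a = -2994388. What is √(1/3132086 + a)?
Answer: 11*I*√242767228292962922/3132086 ≈ 1730.4*I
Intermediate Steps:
√(1/3132086 + a) = √(1/3132086 - 2994388) = √(-9378680733367/3132086) = 11*I*√242767228292962922/3132086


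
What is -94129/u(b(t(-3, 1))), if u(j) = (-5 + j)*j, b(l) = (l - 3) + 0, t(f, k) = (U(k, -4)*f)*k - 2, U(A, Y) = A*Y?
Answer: -13447/2 ≈ -6723.5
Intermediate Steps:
t(f, k) = -2 - 4*f*k² (t(f, k) = ((k*(-4))*f)*k - 2 = ((-4*k)*f)*k - 2 = (-4*f*k)*k - 2 = -4*f*k² - 2 = -2 - 4*f*k²)
b(l) = -3 + l (b(l) = (-3 + l) + 0 = -3 + l)
u(j) = j*(-5 + j)
-94129/u(b(t(-3, 1))) = -94129*1/((-5 + (-3 + (-2 - 4*(-3)*1²)))*(-3 + (-2 - 4*(-3)*1²))) = -94129*1/((-5 + (-3 + (-2 - 4*(-3)*1)))*(-3 + (-2 - 4*(-3)*1))) = -94129*1/((-5 + (-3 + (-2 + 12)))*(-3 + (-2 + 12))) = -94129*1/((-5 + (-3 + 10))*(-3 + 10)) = -94129*1/(7*(-5 + 7)) = -94129/(7*2) = -94129/14 = -94129*1/14 = -13447/2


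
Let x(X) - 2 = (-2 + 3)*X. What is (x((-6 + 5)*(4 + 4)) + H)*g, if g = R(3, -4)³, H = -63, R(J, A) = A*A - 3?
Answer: -151593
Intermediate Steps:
R(J, A) = -3 + A² (R(J, A) = A² - 3 = -3 + A²)
x(X) = 2 + X (x(X) = 2 + (-2 + 3)*X = 2 + 1*X = 2 + X)
g = 2197 (g = (-3 + (-4)²)³ = (-3 + 16)³ = 13³ = 2197)
(x((-6 + 5)*(4 + 4)) + H)*g = ((2 + (-6 + 5)*(4 + 4)) - 63)*2197 = ((2 - 1*8) - 63)*2197 = ((2 - 8) - 63)*2197 = (-6 - 63)*2197 = -69*2197 = -151593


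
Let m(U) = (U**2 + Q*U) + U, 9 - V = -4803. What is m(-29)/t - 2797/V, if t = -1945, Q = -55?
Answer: -17022649/9359340 ≈ -1.8188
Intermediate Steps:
V = 4812 (V = 9 - 1*(-4803) = 9 + 4803 = 4812)
m(U) = U**2 - 54*U (m(U) = (U**2 - 55*U) + U = U**2 - 54*U)
m(-29)/t - 2797/V = -29*(-54 - 29)/(-1945) - 2797/4812 = -29*(-83)*(-1/1945) - 2797*1/4812 = 2407*(-1/1945) - 2797/4812 = -2407/1945 - 2797/4812 = -17022649/9359340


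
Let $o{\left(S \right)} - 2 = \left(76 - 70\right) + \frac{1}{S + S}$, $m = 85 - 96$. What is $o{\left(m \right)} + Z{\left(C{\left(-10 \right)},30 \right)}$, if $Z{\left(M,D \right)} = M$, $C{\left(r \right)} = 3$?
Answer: $\frac{241}{22} \approx 10.955$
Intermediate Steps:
$m = -11$
$o{\left(S \right)} = 8 + \frac{1}{2 S}$ ($o{\left(S \right)} = 2 + \left(\left(76 - 70\right) + \frac{1}{S + S}\right) = 2 + \left(6 + \frac{1}{2 S}\right) = 8 + \frac{1}{2 S}$)
$o{\left(m \right)} + Z{\left(C{\left(-10 \right)},30 \right)} = \left(8 + \frac{1}{2 \left(-11\right)}\right) + 3 = \left(8 + \frac{1}{2} \left(- \frac{1}{11}\right)\right) + 3 = \left(8 - \frac{1}{22}\right) + 3 = \frac{175}{22} + 3 = \frac{241}{22}$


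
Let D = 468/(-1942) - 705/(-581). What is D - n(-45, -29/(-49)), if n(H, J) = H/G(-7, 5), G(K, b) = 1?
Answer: 25935396/564151 ≈ 45.972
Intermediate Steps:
D = 548601/564151 (D = 468*(-1/1942) - 705*(-1/581) = -234/971 + 705/581 = 548601/564151 ≈ 0.97244)
n(H, J) = H (n(H, J) = H/1 = H*1 = H)
D - n(-45, -29/(-49)) = 548601/564151 - 1*(-45) = 548601/564151 + 45 = 25935396/564151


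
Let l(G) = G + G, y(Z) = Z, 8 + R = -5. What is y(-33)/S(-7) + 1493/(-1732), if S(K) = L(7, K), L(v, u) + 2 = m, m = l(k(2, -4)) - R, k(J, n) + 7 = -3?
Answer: 14573/5196 ≈ 2.8047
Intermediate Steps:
R = -13 (R = -8 - 5 = -13)
k(J, n) = -10 (k(J, n) = -7 - 3 = -10)
l(G) = 2*G
m = -7 (m = 2*(-10) - 1*(-13) = -20 + 13 = -7)
L(v, u) = -9 (L(v, u) = -2 - 7 = -9)
S(K) = -9
y(-33)/S(-7) + 1493/(-1732) = -33/(-9) + 1493/(-1732) = -33*(-1/9) + 1493*(-1/1732) = 11/3 - 1493/1732 = 14573/5196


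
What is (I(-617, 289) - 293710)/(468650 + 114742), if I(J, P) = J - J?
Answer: -146855/291696 ≈ -0.50345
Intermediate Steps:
I(J, P) = 0
(I(-617, 289) - 293710)/(468650 + 114742) = (0 - 293710)/(468650 + 114742) = -293710/583392 = -293710*1/583392 = -146855/291696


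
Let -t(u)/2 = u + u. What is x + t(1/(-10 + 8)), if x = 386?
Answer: 388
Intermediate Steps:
t(u) = -4*u (t(u) = -2*(u + u) = -4*u)
x + t(1/(-10 + 8)) = 386 - 4/(-10 + 8) = 386 - 4/(-2) = 386 - 4*(-½) = 386 + 2 = 388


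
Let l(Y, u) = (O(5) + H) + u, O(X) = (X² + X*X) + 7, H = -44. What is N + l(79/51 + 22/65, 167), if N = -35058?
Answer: -34878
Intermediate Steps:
O(X) = 7 + 2*X² (O(X) = (X² + X²) + 7 = 2*X² + 7 = 7 + 2*X²)
l(Y, u) = 13 + u (l(Y, u) = ((7 + 2*5²) - 44) + u = ((7 + 2*25) - 44) + u = ((7 + 50) - 44) + u = (57 - 44) + u = 13 + u)
N + l(79/51 + 22/65, 167) = -35058 + (13 + 167) = -35058 + 180 = -34878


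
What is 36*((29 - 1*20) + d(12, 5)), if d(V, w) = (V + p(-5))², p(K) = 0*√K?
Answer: 5508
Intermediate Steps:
p(K) = 0
d(V, w) = V² (d(V, w) = (V + 0)² = V²)
36*((29 - 1*20) + d(12, 5)) = 36*((29 - 1*20) + 12²) = 36*((29 - 20) + 144) = 36*(9 + 144) = 36*153 = 5508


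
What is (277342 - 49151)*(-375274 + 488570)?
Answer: 25853127536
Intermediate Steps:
(277342 - 49151)*(-375274 + 488570) = 228191*113296 = 25853127536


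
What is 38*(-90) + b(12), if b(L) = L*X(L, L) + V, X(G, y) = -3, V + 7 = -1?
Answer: -3464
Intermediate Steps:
V = -8 (V = -7 - 1 = -8)
b(L) = -8 - 3*L (b(L) = L*(-3) - 8 = -3*L - 8 = -8 - 3*L)
38*(-90) + b(12) = 38*(-90) + (-8 - 3*12) = -3420 + (-8 - 36) = -3420 - 44 = -3464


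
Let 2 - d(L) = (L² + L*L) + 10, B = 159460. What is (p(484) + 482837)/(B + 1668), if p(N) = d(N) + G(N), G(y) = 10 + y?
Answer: 14811/161128 ≈ 0.091921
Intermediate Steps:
d(L) = -8 - 2*L² (d(L) = 2 - ((L² + L*L) + 10) = 2 - ((L² + L²) + 10) = 2 - (2*L² + 10) = 2 - (10 + 2*L²) = 2 + (-10 - 2*L²) = -8 - 2*L²)
p(N) = 2 + N - 2*N² (p(N) = (-8 - 2*N²) + (10 + N) = 2 + N - 2*N²)
(p(484) + 482837)/(B + 1668) = ((2 + 484 - 2*484²) + 482837)/(159460 + 1668) = ((2 + 484 - 2*234256) + 482837)/161128 = ((2 + 484 - 468512) + 482837)*(1/161128) = (-468026 + 482837)*(1/161128) = 14811*(1/161128) = 14811/161128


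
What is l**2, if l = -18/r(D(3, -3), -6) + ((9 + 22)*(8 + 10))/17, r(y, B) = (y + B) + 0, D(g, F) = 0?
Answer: 370881/289 ≈ 1283.3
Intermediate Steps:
r(y, B) = B + y (r(y, B) = (B + y) + 0 = B + y)
l = 609/17 (l = -18/(-6 + 0) + ((9 + 22)*(8 + 10))/17 = -18/(-6) + (31*18)*(1/17) = -18*(-1/6) + 558*(1/17) = 3 + 558/17 = 609/17 ≈ 35.824)
l**2 = (609/17)**2 = 370881/289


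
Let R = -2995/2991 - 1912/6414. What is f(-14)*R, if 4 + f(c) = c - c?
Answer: 5539716/1065793 ≈ 5.1977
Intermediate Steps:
R = -1384929/1065793 (R = -2995*1/2991 - 1912*1/6414 = -2995/2991 - 956/3207 = -1384929/1065793 ≈ -1.2994)
f(c) = -4 (f(c) = -4 + (c - c) = -4 + 0 = -4)
f(-14)*R = -4*(-1384929/1065793) = 5539716/1065793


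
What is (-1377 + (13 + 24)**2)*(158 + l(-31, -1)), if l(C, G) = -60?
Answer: -784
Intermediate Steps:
(-1377 + (13 + 24)**2)*(158 + l(-31, -1)) = (-1377 + (13 + 24)**2)*(158 - 60) = (-1377 + 37**2)*98 = (-1377 + 1369)*98 = -8*98 = -784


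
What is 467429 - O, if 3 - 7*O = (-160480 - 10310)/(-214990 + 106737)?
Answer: 354203986790/757771 ≈ 4.6743e+5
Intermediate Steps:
O = 153969/757771 (O = 3/7 - (-160480 - 10310)/(7*(-214990 + 106737)) = 3/7 - (-170790)/(7*(-108253)) = 3/7 - (-170790)*(-1)/(7*108253) = 3/7 - ⅐*170790/108253 = 3/7 - 170790/757771 = 153969/757771 ≈ 0.20319)
467429 - O = 467429 - 1*153969/757771 = 467429 - 153969/757771 = 354203986790/757771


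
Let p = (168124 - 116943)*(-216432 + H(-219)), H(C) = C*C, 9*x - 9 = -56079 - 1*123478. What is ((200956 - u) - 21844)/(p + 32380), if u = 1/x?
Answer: -32159201385/1548149374974308 ≈ -2.0773e-5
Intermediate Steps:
x = -179548/9 (x = 1 + (-56079 - 1*123478)/9 = 1 + (-56079 - 123478)/9 = 1 + (1/9)*(-179557) = 1 - 179557/9 = -179548/9 ≈ -19950.)
H(C) = C**2
u = -9/179548 (u = 1/(-179548/9) = -9/179548 ≈ -5.0126e-5)
p = -8622514251 (p = (168124 - 116943)*(-216432 + (-219)**2) = 51181*(-216432 + 47961) = 51181*(-168471) = -8622514251)
((200956 - u) - 21844)/(p + 32380) = ((200956 - 1*(-9/179548)) - 21844)/(-8622514251 + 32380) = ((200956 + 9/179548) - 21844)/(-8622481871) = (36081247897/179548 - 21844)*(-1/8622481871) = (32159201385/179548)*(-1/8622481871) = -32159201385/1548149374974308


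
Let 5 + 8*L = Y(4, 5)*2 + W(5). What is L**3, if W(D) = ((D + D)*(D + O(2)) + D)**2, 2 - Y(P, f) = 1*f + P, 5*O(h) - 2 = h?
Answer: 7703734375/64 ≈ 1.2037e+8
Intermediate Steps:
O(h) = 2/5 + h/5
Y(P, f) = 2 - P - f (Y(P, f) = 2 - (1*f + P) = 2 - (f + P) = 2 - (P + f) = 2 + (-P - f) = 2 - P - f)
W(D) = (D + 2*D*(4/5 + D))**2 (W(D) = ((D + D)*(D + (2/5 + (1/5)*2)) + D)**2 = ((2*D)*(D + (2/5 + 2/5)) + D)**2 = ((2*D)*(D + 4/5) + D)**2 = ((2*D)*(4/5 + D) + D)**2 = (2*D*(4/5 + D) + D)**2 = (D + 2*D*(4/5 + D))**2)
L = 1975/4 (L = -5/8 + ((2 - 1*4 - 1*5)*2 + (1/25)*5**2*(13 + 10*5)**2)/8 = -5/8 + ((2 - 4 - 5)*2 + (1/25)*25*(13 + 50)**2)/8 = -5/8 + (-7*2 + (1/25)*25*63**2)/8 = -5/8 + (-14 + (1/25)*25*3969)/8 = -5/8 + (-14 + 3969)/8 = -5/8 + (1/8)*3955 = -5/8 + 3955/8 = 1975/4 ≈ 493.75)
L**3 = (1975/4)**3 = 7703734375/64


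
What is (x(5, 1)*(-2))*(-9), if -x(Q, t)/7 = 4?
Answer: -504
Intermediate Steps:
x(Q, t) = -28 (x(Q, t) = -7*4 = -28)
(x(5, 1)*(-2))*(-9) = -28*(-2)*(-9) = 56*(-9) = -504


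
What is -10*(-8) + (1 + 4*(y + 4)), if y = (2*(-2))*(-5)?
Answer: 177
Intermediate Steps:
y = 20 (y = -4*(-5) = 20)
-10*(-8) + (1 + 4*(y + 4)) = -10*(-8) + (1 + 4*(20 + 4)) = 80 + (1 + 4*24) = 80 + (1 + 96) = 80 + 97 = 177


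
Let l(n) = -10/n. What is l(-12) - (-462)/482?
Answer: 2591/1446 ≈ 1.7918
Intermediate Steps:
l(-12) - (-462)/482 = -10/(-12) - (-462)/482 = -10*(-1/12) - (-462)/482 = 5/6 - 1*(-231/241) = 5/6 + 231/241 = 2591/1446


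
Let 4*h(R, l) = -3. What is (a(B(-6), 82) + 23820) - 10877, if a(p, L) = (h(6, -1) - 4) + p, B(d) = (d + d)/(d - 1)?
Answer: 362319/28 ≈ 12940.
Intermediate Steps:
h(R, l) = -¾ (h(R, l) = (¼)*(-3) = -¾)
B(d) = 2*d/(-1 + d) (B(d) = (2*d)/(-1 + d) = 2*d/(-1 + d))
a(p, L) = -19/4 + p (a(p, L) = (-¾ - 4) + p = -19/4 + p)
(a(B(-6), 82) + 23820) - 10877 = ((-19/4 + 2*(-6)/(-1 - 6)) + 23820) - 10877 = ((-19/4 + 2*(-6)/(-7)) + 23820) - 10877 = ((-19/4 + 2*(-6)*(-⅐)) + 23820) - 10877 = ((-19/4 + 12/7) + 23820) - 10877 = (-85/28 + 23820) - 10877 = 666875/28 - 10877 = 362319/28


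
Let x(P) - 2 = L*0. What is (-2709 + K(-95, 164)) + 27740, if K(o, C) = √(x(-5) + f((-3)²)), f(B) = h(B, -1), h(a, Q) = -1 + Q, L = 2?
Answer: 25031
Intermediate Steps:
x(P) = 2 (x(P) = 2 + 2*0 = 2 + 0 = 2)
f(B) = -2 (f(B) = -1 - 1 = -2)
K(o, C) = 0 (K(o, C) = √(2 - 2) = √0 = 0)
(-2709 + K(-95, 164)) + 27740 = (-2709 + 0) + 27740 = -2709 + 27740 = 25031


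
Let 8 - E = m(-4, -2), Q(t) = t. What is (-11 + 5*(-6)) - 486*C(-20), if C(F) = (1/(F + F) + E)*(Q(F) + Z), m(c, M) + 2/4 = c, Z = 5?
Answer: 363607/4 ≈ 90902.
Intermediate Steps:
m(c, M) = -½ + c
E = 25/2 (E = 8 - (-½ - 4) = 8 - 1*(-9/2) = 8 + 9/2 = 25/2 ≈ 12.500)
C(F) = (5 + F)*(25/2 + 1/(2*F)) (C(F) = (1/(F + F) + 25/2)*(F + 5) = (1/(2*F) + 25/2)*(5 + F) = (25/2 + 1/(2*F))*(5 + F) = (5 + F)*(25/2 + 1/(2*F)))
(-11 + 5*(-6)) - 486*C(-20) = (-11 + 5*(-6)) - 486*(63 + (5/2)/(-20) + (25/2)*(-20)) = (-11 - 30) - 486*(63 + (5/2)*(-1/20) - 250) = -41 - 486*(63 - ⅛ - 250) = -41 - 486*(-1497/8) = -41 + 363771/4 = 363607/4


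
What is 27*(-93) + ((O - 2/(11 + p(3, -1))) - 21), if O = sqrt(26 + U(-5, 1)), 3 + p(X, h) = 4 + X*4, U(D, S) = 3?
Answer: -30385/12 + sqrt(29) ≈ -2526.7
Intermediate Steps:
p(X, h) = 1 + 4*X (p(X, h) = -3 + (4 + X*4) = -3 + (4 + 4*X) = 1 + 4*X)
O = sqrt(29) (O = sqrt(26 + 3) = sqrt(29) ≈ 5.3852)
27*(-93) + ((O - 2/(11 + p(3, -1))) - 21) = 27*(-93) + ((sqrt(29) - 2/(11 + (1 + 4*3))) - 21) = -2511 + ((sqrt(29) - 2/(11 + (1 + 12))) - 21) = -2511 + ((sqrt(29) - 2/(11 + 13)) - 21) = -2511 + ((sqrt(29) - 2/24) - 21) = -2511 + ((sqrt(29) - 2*1/24) - 21) = -2511 + ((sqrt(29) - 1/12) - 21) = -2511 + ((-1/12 + sqrt(29)) - 21) = -2511 + (-253/12 + sqrt(29)) = -30385/12 + sqrt(29)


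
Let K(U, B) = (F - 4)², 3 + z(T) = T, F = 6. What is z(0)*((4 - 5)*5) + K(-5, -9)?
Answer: 19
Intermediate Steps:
z(T) = -3 + T
K(U, B) = 4 (K(U, B) = (6 - 4)² = 2² = 4)
z(0)*((4 - 5)*5) + K(-5, -9) = (-3 + 0)*((4 - 5)*5) + 4 = -(-3)*5 + 4 = -3*(-5) + 4 = 15 + 4 = 19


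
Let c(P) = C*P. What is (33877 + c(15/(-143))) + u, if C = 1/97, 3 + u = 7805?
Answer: 578129394/13871 ≈ 41679.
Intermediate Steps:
u = 7802 (u = -3 + 7805 = 7802)
C = 1/97 ≈ 0.010309
c(P) = P/97
(33877 + c(15/(-143))) + u = (33877 + (15/(-143))/97) + 7802 = (33877 + (15*(-1/143))/97) + 7802 = (33877 + (1/97)*(-15/143)) + 7802 = (33877 - 15/13871) + 7802 = 469907852/13871 + 7802 = 578129394/13871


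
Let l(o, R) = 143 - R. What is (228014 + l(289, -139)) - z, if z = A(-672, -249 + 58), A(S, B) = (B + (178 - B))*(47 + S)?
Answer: 339546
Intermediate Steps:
A(S, B) = 8366 + 178*S (A(S, B) = 178*(47 + S) = 8366 + 178*S)
z = -111250 (z = 8366 + 178*(-672) = 8366 - 119616 = -111250)
(228014 + l(289, -139)) - z = (228014 + (143 - 1*(-139))) - 1*(-111250) = (228014 + (143 + 139)) + 111250 = (228014 + 282) + 111250 = 228296 + 111250 = 339546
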